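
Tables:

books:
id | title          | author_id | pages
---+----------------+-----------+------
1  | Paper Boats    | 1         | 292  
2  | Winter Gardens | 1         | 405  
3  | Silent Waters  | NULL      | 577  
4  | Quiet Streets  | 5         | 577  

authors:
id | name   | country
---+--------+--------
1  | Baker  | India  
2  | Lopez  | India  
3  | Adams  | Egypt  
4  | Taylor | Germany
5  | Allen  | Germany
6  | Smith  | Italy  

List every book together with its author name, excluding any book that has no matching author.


INNER JOIN keeps only books rows whose author_id matches an id in authors. Walk through each book:
  - book 1 (Paper Boats): author_id=1 -> matches Baker
  - book 2 (Winter Gardens): author_id=1 -> matches Baker
  - book 3 (Silent Waters): author_id=NULL, no match -> dropped
  - book 4 (Quiet Streets): author_id=5 -> matches Allen
So 1 of 4 rows is dropped.

SQL:
SELECT a.title, b.name AS author
FROM books a
INNER JOIN authors b ON a.author_id = b.id

Result:
title          | author
---------------+-------
Paper Boats    | Baker 
Winter Gardens | Baker 
Quiet Streets  | Allen 


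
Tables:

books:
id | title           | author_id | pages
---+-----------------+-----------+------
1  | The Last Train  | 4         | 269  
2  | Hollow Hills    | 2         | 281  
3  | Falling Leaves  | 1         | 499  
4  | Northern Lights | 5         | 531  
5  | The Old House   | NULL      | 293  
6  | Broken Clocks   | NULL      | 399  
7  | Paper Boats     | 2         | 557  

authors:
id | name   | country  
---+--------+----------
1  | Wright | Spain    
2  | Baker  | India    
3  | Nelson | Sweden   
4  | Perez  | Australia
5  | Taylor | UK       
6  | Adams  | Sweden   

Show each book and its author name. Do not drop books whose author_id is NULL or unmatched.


LEFT JOIN keeps every row from books (the left table); where author_id has no match in authors, the author columns become NULL. Walk through each book:
  - book 1 (The Last Train): author_id=4 -> matches Perez
  - book 2 (Hollow Hills): author_id=2 -> matches Baker
  - book 3 (Falling Leaves): author_id=1 -> matches Wright
  - book 4 (Northern Lights): author_id=5 -> matches Taylor
  - book 5 (The Old House): author_id=NULL, no match -> kept with NULL
  - book 6 (Broken Clocks): author_id=NULL, no match -> kept with NULL
  - book 7 (Paper Boats): author_id=2 -> matches Baker
All 7 rows appear; 2 have NULL author.

SQL:
SELECT a.title, b.name AS author
FROM books a
LEFT JOIN authors b ON a.author_id = b.id

Result:
title           | author
----------------+-------
The Last Train  | Perez 
Hollow Hills    | Baker 
Falling Leaves  | Wright
Northern Lights | Taylor
The Old House   | NULL  
Broken Clocks   | NULL  
Paper Boats     | Baker 


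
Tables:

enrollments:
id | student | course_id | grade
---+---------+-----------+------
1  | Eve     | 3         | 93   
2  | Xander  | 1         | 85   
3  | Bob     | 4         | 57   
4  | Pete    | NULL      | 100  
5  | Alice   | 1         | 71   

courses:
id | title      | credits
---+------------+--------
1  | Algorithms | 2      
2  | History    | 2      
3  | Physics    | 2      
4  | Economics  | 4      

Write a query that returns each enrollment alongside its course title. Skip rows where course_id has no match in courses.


INNER JOIN keeps only enrollments rows whose course_id matches an id in courses. Walk through each enrollment:
  - enrollment 1 (Eve): course_id=3 -> matches Physics
  - enrollment 2 (Xander): course_id=1 -> matches Algorithms
  - enrollment 3 (Bob): course_id=4 -> matches Economics
  - enrollment 4 (Pete): course_id=NULL, no match -> dropped
  - enrollment 5 (Alice): course_id=1 -> matches Algorithms
So 1 of 5 rows is dropped.

SQL:
SELECT a.student, b.title AS course
FROM enrollments a
INNER JOIN courses b ON a.course_id = b.id

Result:
student | course    
--------+-----------
Eve     | Physics   
Xander  | Algorithms
Bob     | Economics 
Alice   | Algorithms


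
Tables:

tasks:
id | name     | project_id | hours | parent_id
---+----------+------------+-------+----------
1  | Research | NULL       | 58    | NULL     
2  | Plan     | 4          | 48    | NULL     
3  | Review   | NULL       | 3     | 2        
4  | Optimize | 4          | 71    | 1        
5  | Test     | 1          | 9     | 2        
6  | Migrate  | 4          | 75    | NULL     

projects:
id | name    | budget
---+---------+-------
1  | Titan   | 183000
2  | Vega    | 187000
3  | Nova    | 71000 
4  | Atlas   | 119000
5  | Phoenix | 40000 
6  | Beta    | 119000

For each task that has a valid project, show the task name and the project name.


INNER JOIN keeps only tasks rows whose project_id matches an id in projects. Walk through each task:
  - task 1 (Research): project_id=NULL, no match -> dropped
  - task 2 (Plan): project_id=4 -> matches Atlas
  - task 3 (Review): project_id=NULL, no match -> dropped
  - task 4 (Optimize): project_id=4 -> matches Atlas
  - task 5 (Test): project_id=1 -> matches Titan
  - task 6 (Migrate): project_id=4 -> matches Atlas
So 2 of 6 rows are dropped.

SQL:
SELECT a.name, b.name AS project
FROM tasks a
INNER JOIN projects b ON a.project_id = b.id

Result:
name     | project
---------+--------
Plan     | Atlas  
Optimize | Atlas  
Test     | Titan  
Migrate  | Atlas  


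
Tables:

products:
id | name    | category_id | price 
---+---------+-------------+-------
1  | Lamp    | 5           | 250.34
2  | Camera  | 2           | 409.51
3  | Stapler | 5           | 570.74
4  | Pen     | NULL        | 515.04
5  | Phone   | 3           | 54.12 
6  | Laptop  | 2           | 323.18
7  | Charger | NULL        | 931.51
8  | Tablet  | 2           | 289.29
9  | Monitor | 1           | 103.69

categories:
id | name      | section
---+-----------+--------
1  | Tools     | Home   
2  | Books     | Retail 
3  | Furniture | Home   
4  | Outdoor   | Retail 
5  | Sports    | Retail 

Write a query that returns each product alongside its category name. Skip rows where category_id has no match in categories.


INNER JOIN keeps only products rows whose category_id matches an id in categories. Walk through each product:
  - product 1 (Lamp): category_id=5 -> matches Sports
  - product 2 (Camera): category_id=2 -> matches Books
  - product 3 (Stapler): category_id=5 -> matches Sports
  - product 4 (Pen): category_id=NULL, no match -> dropped
  - product 5 (Phone): category_id=3 -> matches Furniture
  - product 6 (Laptop): category_id=2 -> matches Books
  - product 7 (Charger): category_id=NULL, no match -> dropped
  - product 8 (Tablet): category_id=2 -> matches Books
  - product 9 (Monitor): category_id=1 -> matches Tools
So 2 of 9 rows are dropped.

SQL:
SELECT a.name, b.name AS category
FROM products a
INNER JOIN categories b ON a.category_id = b.id

Result:
name    | category 
--------+----------
Lamp    | Sports   
Camera  | Books    
Stapler | Sports   
Phone   | Furniture
Laptop  | Books    
Tablet  | Books    
Monitor | Tools    


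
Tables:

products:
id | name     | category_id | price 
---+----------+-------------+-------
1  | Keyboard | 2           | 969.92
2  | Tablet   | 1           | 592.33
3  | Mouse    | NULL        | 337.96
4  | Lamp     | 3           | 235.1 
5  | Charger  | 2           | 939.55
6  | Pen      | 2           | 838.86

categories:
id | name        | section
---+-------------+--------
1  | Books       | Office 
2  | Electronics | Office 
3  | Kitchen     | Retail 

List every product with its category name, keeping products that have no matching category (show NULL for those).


LEFT JOIN keeps every row from products (the left table); where category_id has no match in categories, the category columns become NULL. Walk through each product:
  - product 1 (Keyboard): category_id=2 -> matches Electronics
  - product 2 (Tablet): category_id=1 -> matches Books
  - product 3 (Mouse): category_id=NULL, no match -> kept with NULL
  - product 4 (Lamp): category_id=3 -> matches Kitchen
  - product 5 (Charger): category_id=2 -> matches Electronics
  - product 6 (Pen): category_id=2 -> matches Electronics
All 6 rows appear; 1 has NULL category.

SQL:
SELECT a.name, b.name AS category
FROM products a
LEFT JOIN categories b ON a.category_id = b.id

Result:
name     | category   
---------+------------
Keyboard | Electronics
Tablet   | Books      
Mouse    | NULL       
Lamp     | Kitchen    
Charger  | Electronics
Pen      | Electronics


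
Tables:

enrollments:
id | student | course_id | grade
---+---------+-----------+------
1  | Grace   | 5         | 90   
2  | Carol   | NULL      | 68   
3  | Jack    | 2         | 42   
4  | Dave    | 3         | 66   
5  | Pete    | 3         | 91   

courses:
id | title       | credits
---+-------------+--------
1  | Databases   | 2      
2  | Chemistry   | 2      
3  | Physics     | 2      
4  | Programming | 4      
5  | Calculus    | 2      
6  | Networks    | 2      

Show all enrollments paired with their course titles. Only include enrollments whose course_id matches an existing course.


INNER JOIN keeps only enrollments rows whose course_id matches an id in courses. Walk through each enrollment:
  - enrollment 1 (Grace): course_id=5 -> matches Calculus
  - enrollment 2 (Carol): course_id=NULL, no match -> dropped
  - enrollment 3 (Jack): course_id=2 -> matches Chemistry
  - enrollment 4 (Dave): course_id=3 -> matches Physics
  - enrollment 5 (Pete): course_id=3 -> matches Physics
So 1 of 5 rows is dropped.

SQL:
SELECT a.student, b.title AS course
FROM enrollments a
INNER JOIN courses b ON a.course_id = b.id

Result:
student | course   
--------+----------
Grace   | Calculus 
Jack    | Chemistry
Dave    | Physics  
Pete    | Physics  


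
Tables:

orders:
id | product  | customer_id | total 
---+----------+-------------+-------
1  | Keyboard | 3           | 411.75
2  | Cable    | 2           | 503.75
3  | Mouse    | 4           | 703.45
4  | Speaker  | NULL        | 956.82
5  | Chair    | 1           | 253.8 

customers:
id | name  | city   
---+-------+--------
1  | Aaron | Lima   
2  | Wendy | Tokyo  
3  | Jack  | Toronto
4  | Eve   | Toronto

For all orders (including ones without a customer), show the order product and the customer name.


LEFT JOIN keeps every row from orders (the left table); where customer_id has no match in customers, the customer columns become NULL. Walk through each order:
  - order 1 (Keyboard): customer_id=3 -> matches Jack
  - order 2 (Cable): customer_id=2 -> matches Wendy
  - order 3 (Mouse): customer_id=4 -> matches Eve
  - order 4 (Speaker): customer_id=NULL, no match -> kept with NULL
  - order 5 (Chair): customer_id=1 -> matches Aaron
All 5 rows appear; 1 has NULL customer.

SQL:
SELECT a.product, b.name AS customer
FROM orders a
LEFT JOIN customers b ON a.customer_id = b.id

Result:
product  | customer
---------+---------
Keyboard | Jack    
Cable    | Wendy   
Mouse    | Eve     
Speaker  | NULL    
Chair    | Aaron   


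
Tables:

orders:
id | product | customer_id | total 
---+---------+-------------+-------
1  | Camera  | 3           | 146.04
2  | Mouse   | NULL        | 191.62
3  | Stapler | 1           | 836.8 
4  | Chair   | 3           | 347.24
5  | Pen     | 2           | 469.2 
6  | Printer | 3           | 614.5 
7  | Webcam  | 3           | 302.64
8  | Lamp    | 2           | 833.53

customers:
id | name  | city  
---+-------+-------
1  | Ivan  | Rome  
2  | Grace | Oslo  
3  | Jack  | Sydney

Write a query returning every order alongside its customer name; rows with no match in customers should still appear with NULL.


LEFT JOIN keeps every row from orders (the left table); where customer_id has no match in customers, the customer columns become NULL. Walk through each order:
  - order 1 (Camera): customer_id=3 -> matches Jack
  - order 2 (Mouse): customer_id=NULL, no match -> kept with NULL
  - order 3 (Stapler): customer_id=1 -> matches Ivan
  - order 4 (Chair): customer_id=3 -> matches Jack
  - order 5 (Pen): customer_id=2 -> matches Grace
  - order 6 (Printer): customer_id=3 -> matches Jack
  - order 7 (Webcam): customer_id=3 -> matches Jack
  - order 8 (Lamp): customer_id=2 -> matches Grace
All 8 rows appear; 1 has NULL customer.

SQL:
SELECT a.product, b.name AS customer
FROM orders a
LEFT JOIN customers b ON a.customer_id = b.id

Result:
product | customer
--------+---------
Camera  | Jack    
Mouse   | NULL    
Stapler | Ivan    
Chair   | Jack    
Pen     | Grace   
Printer | Jack    
Webcam  | Jack    
Lamp    | Grace   


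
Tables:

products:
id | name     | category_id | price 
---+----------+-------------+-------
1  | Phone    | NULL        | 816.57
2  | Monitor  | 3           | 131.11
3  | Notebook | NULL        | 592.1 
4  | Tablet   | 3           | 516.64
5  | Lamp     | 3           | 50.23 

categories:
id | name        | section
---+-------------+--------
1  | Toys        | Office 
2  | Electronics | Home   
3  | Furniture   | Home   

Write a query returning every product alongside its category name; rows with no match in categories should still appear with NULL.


LEFT JOIN keeps every row from products (the left table); where category_id has no match in categories, the category columns become NULL. Walk through each product:
  - product 1 (Phone): category_id=NULL, no match -> kept with NULL
  - product 2 (Monitor): category_id=3 -> matches Furniture
  - product 3 (Notebook): category_id=NULL, no match -> kept with NULL
  - product 4 (Tablet): category_id=3 -> matches Furniture
  - product 5 (Lamp): category_id=3 -> matches Furniture
All 5 rows appear; 2 have NULL category.

SQL:
SELECT a.name, b.name AS category
FROM products a
LEFT JOIN categories b ON a.category_id = b.id

Result:
name     | category 
---------+----------
Phone    | NULL     
Monitor  | Furniture
Notebook | NULL     
Tablet   | Furniture
Lamp     | Furniture


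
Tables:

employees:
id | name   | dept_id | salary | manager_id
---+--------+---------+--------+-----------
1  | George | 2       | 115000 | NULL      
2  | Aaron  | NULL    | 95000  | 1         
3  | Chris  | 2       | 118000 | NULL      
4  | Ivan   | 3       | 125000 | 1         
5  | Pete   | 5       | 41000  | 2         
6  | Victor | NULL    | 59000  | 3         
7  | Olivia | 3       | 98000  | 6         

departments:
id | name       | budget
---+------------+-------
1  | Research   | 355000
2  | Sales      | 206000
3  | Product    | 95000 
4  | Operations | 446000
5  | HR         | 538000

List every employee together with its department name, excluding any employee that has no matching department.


INNER JOIN keeps only employees rows whose dept_id matches an id in departments. Walk through each employee:
  - employee 1 (George): dept_id=2 -> matches Sales
  - employee 2 (Aaron): dept_id=NULL, no match -> dropped
  - employee 3 (Chris): dept_id=2 -> matches Sales
  - employee 4 (Ivan): dept_id=3 -> matches Product
  - employee 5 (Pete): dept_id=5 -> matches HR
  - employee 6 (Victor): dept_id=NULL, no match -> dropped
  - employee 7 (Olivia): dept_id=3 -> matches Product
So 2 of 7 rows are dropped.

SQL:
SELECT a.name, b.name AS department
FROM employees a
INNER JOIN departments b ON a.dept_id = b.id

Result:
name   | department
-------+-----------
George | Sales     
Chris  | Sales     
Ivan   | Product   
Pete   | HR        
Olivia | Product   


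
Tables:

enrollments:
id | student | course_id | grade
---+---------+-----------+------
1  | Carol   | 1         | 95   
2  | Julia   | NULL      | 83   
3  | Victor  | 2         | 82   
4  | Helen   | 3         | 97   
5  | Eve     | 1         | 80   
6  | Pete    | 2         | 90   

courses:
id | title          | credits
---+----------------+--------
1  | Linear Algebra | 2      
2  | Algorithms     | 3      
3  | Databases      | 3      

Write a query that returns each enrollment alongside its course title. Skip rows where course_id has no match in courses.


INNER JOIN keeps only enrollments rows whose course_id matches an id in courses. Walk through each enrollment:
  - enrollment 1 (Carol): course_id=1 -> matches Linear Algebra
  - enrollment 2 (Julia): course_id=NULL, no match -> dropped
  - enrollment 3 (Victor): course_id=2 -> matches Algorithms
  - enrollment 4 (Helen): course_id=3 -> matches Databases
  - enrollment 5 (Eve): course_id=1 -> matches Linear Algebra
  - enrollment 6 (Pete): course_id=2 -> matches Algorithms
So 1 of 6 rows is dropped.

SQL:
SELECT a.student, b.title AS course
FROM enrollments a
INNER JOIN courses b ON a.course_id = b.id

Result:
student | course        
--------+---------------
Carol   | Linear Algebra
Victor  | Algorithms    
Helen   | Databases     
Eve     | Linear Algebra
Pete    | Algorithms    


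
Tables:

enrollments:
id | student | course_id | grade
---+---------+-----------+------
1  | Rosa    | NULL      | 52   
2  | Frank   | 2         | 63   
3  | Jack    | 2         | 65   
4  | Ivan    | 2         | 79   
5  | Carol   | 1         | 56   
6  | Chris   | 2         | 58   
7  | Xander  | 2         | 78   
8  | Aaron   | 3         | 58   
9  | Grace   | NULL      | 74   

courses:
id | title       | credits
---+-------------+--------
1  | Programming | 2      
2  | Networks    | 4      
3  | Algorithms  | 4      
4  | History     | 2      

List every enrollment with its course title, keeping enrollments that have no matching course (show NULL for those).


LEFT JOIN keeps every row from enrollments (the left table); where course_id has no match in courses, the course columns become NULL. Walk through each enrollment:
  - enrollment 1 (Rosa): course_id=NULL, no match -> kept with NULL
  - enrollment 2 (Frank): course_id=2 -> matches Networks
  - enrollment 3 (Jack): course_id=2 -> matches Networks
  - enrollment 4 (Ivan): course_id=2 -> matches Networks
  - enrollment 5 (Carol): course_id=1 -> matches Programming
  - enrollment 6 (Chris): course_id=2 -> matches Networks
  - enrollment 7 (Xander): course_id=2 -> matches Networks
  - enrollment 8 (Aaron): course_id=3 -> matches Algorithms
  - enrollment 9 (Grace): course_id=NULL, no match -> kept with NULL
All 9 rows appear; 2 have NULL course.

SQL:
SELECT a.student, b.title AS course
FROM enrollments a
LEFT JOIN courses b ON a.course_id = b.id

Result:
student | course     
--------+------------
Rosa    | NULL       
Frank   | Networks   
Jack    | Networks   
Ivan    | Networks   
Carol   | Programming
Chris   | Networks   
Xander  | Networks   
Aaron   | Algorithms 
Grace   | NULL       


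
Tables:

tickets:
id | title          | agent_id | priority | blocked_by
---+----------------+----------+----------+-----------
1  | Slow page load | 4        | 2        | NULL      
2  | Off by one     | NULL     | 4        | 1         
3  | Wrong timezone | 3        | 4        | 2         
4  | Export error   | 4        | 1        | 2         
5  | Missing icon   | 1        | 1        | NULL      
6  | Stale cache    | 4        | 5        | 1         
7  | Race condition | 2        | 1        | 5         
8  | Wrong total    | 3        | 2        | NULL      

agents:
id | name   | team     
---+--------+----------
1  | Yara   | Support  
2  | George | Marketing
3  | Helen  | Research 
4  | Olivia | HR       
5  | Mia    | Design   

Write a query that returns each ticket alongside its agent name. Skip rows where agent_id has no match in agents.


INNER JOIN keeps only tickets rows whose agent_id matches an id in agents. Walk through each ticket:
  - ticket 1 (Slow page load): agent_id=4 -> matches Olivia
  - ticket 2 (Off by one): agent_id=NULL, no match -> dropped
  - ticket 3 (Wrong timezone): agent_id=3 -> matches Helen
  - ticket 4 (Export error): agent_id=4 -> matches Olivia
  - ticket 5 (Missing icon): agent_id=1 -> matches Yara
  - ticket 6 (Stale cache): agent_id=4 -> matches Olivia
  - ticket 7 (Race condition): agent_id=2 -> matches George
  - ticket 8 (Wrong total): agent_id=3 -> matches Helen
So 1 of 8 rows is dropped.

SQL:
SELECT a.title, b.name AS agent
FROM tickets a
INNER JOIN agents b ON a.agent_id = b.id

Result:
title          | agent 
---------------+-------
Slow page load | Olivia
Wrong timezone | Helen 
Export error   | Olivia
Missing icon   | Yara  
Stale cache    | Olivia
Race condition | George
Wrong total    | Helen 


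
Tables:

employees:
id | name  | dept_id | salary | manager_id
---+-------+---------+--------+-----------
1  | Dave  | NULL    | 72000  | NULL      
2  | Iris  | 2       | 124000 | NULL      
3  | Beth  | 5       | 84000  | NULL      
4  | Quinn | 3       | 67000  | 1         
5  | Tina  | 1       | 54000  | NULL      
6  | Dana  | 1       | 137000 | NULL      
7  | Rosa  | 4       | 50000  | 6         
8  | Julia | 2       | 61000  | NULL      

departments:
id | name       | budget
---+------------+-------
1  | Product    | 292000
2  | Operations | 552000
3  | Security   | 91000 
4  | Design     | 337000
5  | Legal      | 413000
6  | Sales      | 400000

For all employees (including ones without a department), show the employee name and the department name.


LEFT JOIN keeps every row from employees (the left table); where dept_id has no match in departments, the department columns become NULL. Walk through each employee:
  - employee 1 (Dave): dept_id=NULL, no match -> kept with NULL
  - employee 2 (Iris): dept_id=2 -> matches Operations
  - employee 3 (Beth): dept_id=5 -> matches Legal
  - employee 4 (Quinn): dept_id=3 -> matches Security
  - employee 5 (Tina): dept_id=1 -> matches Product
  - employee 6 (Dana): dept_id=1 -> matches Product
  - employee 7 (Rosa): dept_id=4 -> matches Design
  - employee 8 (Julia): dept_id=2 -> matches Operations
All 8 rows appear; 1 has NULL department.

SQL:
SELECT a.name, b.name AS department
FROM employees a
LEFT JOIN departments b ON a.dept_id = b.id

Result:
name  | department
------+-----------
Dave  | NULL      
Iris  | Operations
Beth  | Legal     
Quinn | Security  
Tina  | Product   
Dana  | Product   
Rosa  | Design    
Julia | Operations


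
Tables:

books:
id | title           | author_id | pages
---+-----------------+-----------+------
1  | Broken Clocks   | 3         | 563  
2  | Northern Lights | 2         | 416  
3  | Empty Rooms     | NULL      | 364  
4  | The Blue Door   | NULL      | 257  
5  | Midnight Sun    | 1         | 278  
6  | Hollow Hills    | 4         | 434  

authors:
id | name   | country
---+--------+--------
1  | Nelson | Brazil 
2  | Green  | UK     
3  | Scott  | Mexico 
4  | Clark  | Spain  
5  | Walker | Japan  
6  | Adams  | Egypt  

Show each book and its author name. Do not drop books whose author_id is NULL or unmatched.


LEFT JOIN keeps every row from books (the left table); where author_id has no match in authors, the author columns become NULL. Walk through each book:
  - book 1 (Broken Clocks): author_id=3 -> matches Scott
  - book 2 (Northern Lights): author_id=2 -> matches Green
  - book 3 (Empty Rooms): author_id=NULL, no match -> kept with NULL
  - book 4 (The Blue Door): author_id=NULL, no match -> kept with NULL
  - book 5 (Midnight Sun): author_id=1 -> matches Nelson
  - book 6 (Hollow Hills): author_id=4 -> matches Clark
All 6 rows appear; 2 have NULL author.

SQL:
SELECT a.title, b.name AS author
FROM books a
LEFT JOIN authors b ON a.author_id = b.id

Result:
title           | author
----------------+-------
Broken Clocks   | Scott 
Northern Lights | Green 
Empty Rooms     | NULL  
The Blue Door   | NULL  
Midnight Sun    | Nelson
Hollow Hills    | Clark 


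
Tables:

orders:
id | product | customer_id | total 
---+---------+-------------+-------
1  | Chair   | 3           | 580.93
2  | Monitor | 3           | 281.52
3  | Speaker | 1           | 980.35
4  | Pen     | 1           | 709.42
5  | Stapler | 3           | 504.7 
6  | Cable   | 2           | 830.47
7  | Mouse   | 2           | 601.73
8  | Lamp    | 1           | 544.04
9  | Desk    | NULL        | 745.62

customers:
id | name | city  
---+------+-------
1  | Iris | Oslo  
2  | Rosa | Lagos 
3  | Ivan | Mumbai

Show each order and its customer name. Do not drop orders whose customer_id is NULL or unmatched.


LEFT JOIN keeps every row from orders (the left table); where customer_id has no match in customers, the customer columns become NULL. Walk through each order:
  - order 1 (Chair): customer_id=3 -> matches Ivan
  - order 2 (Monitor): customer_id=3 -> matches Ivan
  - order 3 (Speaker): customer_id=1 -> matches Iris
  - order 4 (Pen): customer_id=1 -> matches Iris
  - order 5 (Stapler): customer_id=3 -> matches Ivan
  - order 6 (Cable): customer_id=2 -> matches Rosa
  - order 7 (Mouse): customer_id=2 -> matches Rosa
  - order 8 (Lamp): customer_id=1 -> matches Iris
  - order 9 (Desk): customer_id=NULL, no match -> kept with NULL
All 9 rows appear; 1 has NULL customer.

SQL:
SELECT a.product, b.name AS customer
FROM orders a
LEFT JOIN customers b ON a.customer_id = b.id

Result:
product | customer
--------+---------
Chair   | Ivan    
Monitor | Ivan    
Speaker | Iris    
Pen     | Iris    
Stapler | Ivan    
Cable   | Rosa    
Mouse   | Rosa    
Lamp    | Iris    
Desk    | NULL    


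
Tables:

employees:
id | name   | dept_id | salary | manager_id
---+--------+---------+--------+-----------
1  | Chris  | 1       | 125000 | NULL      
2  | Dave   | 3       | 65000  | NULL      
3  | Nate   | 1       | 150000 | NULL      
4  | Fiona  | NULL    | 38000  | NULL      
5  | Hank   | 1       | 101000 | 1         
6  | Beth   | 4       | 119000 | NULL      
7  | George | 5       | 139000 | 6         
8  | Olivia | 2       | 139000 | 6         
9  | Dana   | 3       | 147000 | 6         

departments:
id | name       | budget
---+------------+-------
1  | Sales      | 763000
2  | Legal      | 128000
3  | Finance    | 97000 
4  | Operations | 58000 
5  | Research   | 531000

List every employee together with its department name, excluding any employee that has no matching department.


INNER JOIN keeps only employees rows whose dept_id matches an id in departments. Walk through each employee:
  - employee 1 (Chris): dept_id=1 -> matches Sales
  - employee 2 (Dave): dept_id=3 -> matches Finance
  - employee 3 (Nate): dept_id=1 -> matches Sales
  - employee 4 (Fiona): dept_id=NULL, no match -> dropped
  - employee 5 (Hank): dept_id=1 -> matches Sales
  - employee 6 (Beth): dept_id=4 -> matches Operations
  - employee 7 (George): dept_id=5 -> matches Research
  - employee 8 (Olivia): dept_id=2 -> matches Legal
  - employee 9 (Dana): dept_id=3 -> matches Finance
So 1 of 9 rows is dropped.

SQL:
SELECT a.name, b.name AS department
FROM employees a
INNER JOIN departments b ON a.dept_id = b.id

Result:
name   | department
-------+-----------
Chris  | Sales     
Dave   | Finance   
Nate   | Sales     
Hank   | Sales     
Beth   | Operations
George | Research  
Olivia | Legal     
Dana   | Finance   


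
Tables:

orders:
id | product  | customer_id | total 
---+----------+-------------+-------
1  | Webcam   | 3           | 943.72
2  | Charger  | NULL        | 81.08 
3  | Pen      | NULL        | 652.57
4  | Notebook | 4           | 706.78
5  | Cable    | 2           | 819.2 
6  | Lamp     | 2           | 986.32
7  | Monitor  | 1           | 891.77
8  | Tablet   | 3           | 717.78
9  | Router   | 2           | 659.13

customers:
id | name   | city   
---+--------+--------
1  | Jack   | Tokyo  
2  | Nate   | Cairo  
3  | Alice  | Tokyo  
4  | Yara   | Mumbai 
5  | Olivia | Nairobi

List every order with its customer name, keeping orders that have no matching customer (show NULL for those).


LEFT JOIN keeps every row from orders (the left table); where customer_id has no match in customers, the customer columns become NULL. Walk through each order:
  - order 1 (Webcam): customer_id=3 -> matches Alice
  - order 2 (Charger): customer_id=NULL, no match -> kept with NULL
  - order 3 (Pen): customer_id=NULL, no match -> kept with NULL
  - order 4 (Notebook): customer_id=4 -> matches Yara
  - order 5 (Cable): customer_id=2 -> matches Nate
  - order 6 (Lamp): customer_id=2 -> matches Nate
  - order 7 (Monitor): customer_id=1 -> matches Jack
  - order 8 (Tablet): customer_id=3 -> matches Alice
  - order 9 (Router): customer_id=2 -> matches Nate
All 9 rows appear; 2 have NULL customer.

SQL:
SELECT a.product, b.name AS customer
FROM orders a
LEFT JOIN customers b ON a.customer_id = b.id

Result:
product  | customer
---------+---------
Webcam   | Alice   
Charger  | NULL    
Pen      | NULL    
Notebook | Yara    
Cable    | Nate    
Lamp     | Nate    
Monitor  | Jack    
Tablet   | Alice   
Router   | Nate    


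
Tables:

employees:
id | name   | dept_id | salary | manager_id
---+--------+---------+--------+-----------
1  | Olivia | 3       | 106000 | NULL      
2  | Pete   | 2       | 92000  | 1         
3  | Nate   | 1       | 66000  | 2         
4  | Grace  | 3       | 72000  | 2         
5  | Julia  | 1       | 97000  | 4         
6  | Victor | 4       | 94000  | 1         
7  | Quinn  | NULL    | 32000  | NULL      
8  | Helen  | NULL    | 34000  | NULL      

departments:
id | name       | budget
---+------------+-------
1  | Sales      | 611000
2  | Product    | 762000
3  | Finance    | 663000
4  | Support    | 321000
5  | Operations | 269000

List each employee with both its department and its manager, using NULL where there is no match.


Two LEFT JOINs from the same base table employees: one to departments via dept_id, one to employees itself via manager_id. Both are LEFT so every employee is preserved.
Match against departments:
  - employee 1 (Olivia): dept_id=3 -> matches Finance
  - employee 2 (Pete): dept_id=2 -> matches Product
  - employee 3 (Nate): dept_id=1 -> matches Sales
  - employee 4 (Grace): dept_id=3 -> matches Finance
  - employee 5 (Julia): dept_id=1 -> matches Sales
  - employee 6 (Victor): dept_id=4 -> matches Support
  - employee 7 (Quinn): dept_id=NULL, no match -> kept with NULL
  - employee 8 (Helen): dept_id=NULL, no match -> kept with NULL
Match against employees (self):
  - employee 1 (Olivia): manager_id=NULL -> NULL
  - employee 2 (Pete): manager_id=1 -> Olivia
  - employee 3 (Nate): manager_id=2 -> Pete
  - employee 4 (Grace): manager_id=2 -> Pete
  - employee 5 (Julia): manager_id=4 -> Grace
  - employee 6 (Victor): manager_id=1 -> Olivia
  - employee 7 (Quinn): manager_id=NULL -> NULL
  - employee 8 (Helen): manager_id=NULL -> NULL

SQL:
SELECT a.name, b.name AS department, c.name AS manager
FROM employees a
LEFT JOIN departments b ON a.dept_id = b.id
LEFT JOIN employees c ON a.manager_id = c.id

Result:
name   | department | manager
-------+------------+--------
Olivia | Finance    | NULL   
Pete   | Product    | Olivia 
Nate   | Sales      | Pete   
Grace  | Finance    | Pete   
Julia  | Sales      | Grace  
Victor | Support    | Olivia 
Quinn  | NULL       | NULL   
Helen  | NULL       | NULL   


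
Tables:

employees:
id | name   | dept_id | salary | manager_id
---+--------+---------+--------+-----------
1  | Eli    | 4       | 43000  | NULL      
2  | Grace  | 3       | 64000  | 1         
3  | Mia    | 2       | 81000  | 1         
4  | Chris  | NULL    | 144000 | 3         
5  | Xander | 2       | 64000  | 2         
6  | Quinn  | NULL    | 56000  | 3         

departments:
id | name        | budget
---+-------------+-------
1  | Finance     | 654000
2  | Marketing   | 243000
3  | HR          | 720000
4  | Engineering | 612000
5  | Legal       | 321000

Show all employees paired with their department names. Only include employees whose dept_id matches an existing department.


INNER JOIN keeps only employees rows whose dept_id matches an id in departments. Walk through each employee:
  - employee 1 (Eli): dept_id=4 -> matches Engineering
  - employee 2 (Grace): dept_id=3 -> matches HR
  - employee 3 (Mia): dept_id=2 -> matches Marketing
  - employee 4 (Chris): dept_id=NULL, no match -> dropped
  - employee 5 (Xander): dept_id=2 -> matches Marketing
  - employee 6 (Quinn): dept_id=NULL, no match -> dropped
So 2 of 6 rows are dropped.

SQL:
SELECT a.name, b.name AS department
FROM employees a
INNER JOIN departments b ON a.dept_id = b.id

Result:
name   | department 
-------+------------
Eli    | Engineering
Grace  | HR         
Mia    | Marketing  
Xander | Marketing  


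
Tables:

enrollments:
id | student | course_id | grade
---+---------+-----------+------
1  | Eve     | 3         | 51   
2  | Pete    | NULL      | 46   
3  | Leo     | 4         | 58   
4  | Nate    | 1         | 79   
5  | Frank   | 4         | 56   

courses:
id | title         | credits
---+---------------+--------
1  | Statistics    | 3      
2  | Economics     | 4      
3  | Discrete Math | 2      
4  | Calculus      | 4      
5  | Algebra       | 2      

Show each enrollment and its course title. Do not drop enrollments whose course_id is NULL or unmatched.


LEFT JOIN keeps every row from enrollments (the left table); where course_id has no match in courses, the course columns become NULL. Walk through each enrollment:
  - enrollment 1 (Eve): course_id=3 -> matches Discrete Math
  - enrollment 2 (Pete): course_id=NULL, no match -> kept with NULL
  - enrollment 3 (Leo): course_id=4 -> matches Calculus
  - enrollment 4 (Nate): course_id=1 -> matches Statistics
  - enrollment 5 (Frank): course_id=4 -> matches Calculus
All 5 rows appear; 1 has NULL course.

SQL:
SELECT a.student, b.title AS course
FROM enrollments a
LEFT JOIN courses b ON a.course_id = b.id

Result:
student | course       
--------+--------------
Eve     | Discrete Math
Pete    | NULL         
Leo     | Calculus     
Nate    | Statistics   
Frank   | Calculus     


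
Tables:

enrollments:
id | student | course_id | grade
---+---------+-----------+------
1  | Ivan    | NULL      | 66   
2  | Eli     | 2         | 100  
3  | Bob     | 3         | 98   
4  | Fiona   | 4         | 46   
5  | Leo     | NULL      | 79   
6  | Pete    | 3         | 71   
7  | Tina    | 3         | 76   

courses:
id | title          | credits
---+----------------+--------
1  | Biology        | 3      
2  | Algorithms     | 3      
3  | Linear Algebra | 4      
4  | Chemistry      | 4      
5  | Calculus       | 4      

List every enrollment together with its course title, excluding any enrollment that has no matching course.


INNER JOIN keeps only enrollments rows whose course_id matches an id in courses. Walk through each enrollment:
  - enrollment 1 (Ivan): course_id=NULL, no match -> dropped
  - enrollment 2 (Eli): course_id=2 -> matches Algorithms
  - enrollment 3 (Bob): course_id=3 -> matches Linear Algebra
  - enrollment 4 (Fiona): course_id=4 -> matches Chemistry
  - enrollment 5 (Leo): course_id=NULL, no match -> dropped
  - enrollment 6 (Pete): course_id=3 -> matches Linear Algebra
  - enrollment 7 (Tina): course_id=3 -> matches Linear Algebra
So 2 of 7 rows are dropped.

SQL:
SELECT a.student, b.title AS course
FROM enrollments a
INNER JOIN courses b ON a.course_id = b.id

Result:
student | course        
--------+---------------
Eli     | Algorithms    
Bob     | Linear Algebra
Fiona   | Chemistry     
Pete    | Linear Algebra
Tina    | Linear Algebra


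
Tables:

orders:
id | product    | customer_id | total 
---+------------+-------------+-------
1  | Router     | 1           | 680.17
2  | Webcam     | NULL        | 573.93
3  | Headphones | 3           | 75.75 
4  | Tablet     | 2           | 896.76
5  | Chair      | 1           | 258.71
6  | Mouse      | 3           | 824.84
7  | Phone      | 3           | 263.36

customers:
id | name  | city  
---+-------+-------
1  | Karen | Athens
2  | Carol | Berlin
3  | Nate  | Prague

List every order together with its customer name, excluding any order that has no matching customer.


INNER JOIN keeps only orders rows whose customer_id matches an id in customers. Walk through each order:
  - order 1 (Router): customer_id=1 -> matches Karen
  - order 2 (Webcam): customer_id=NULL, no match -> dropped
  - order 3 (Headphones): customer_id=3 -> matches Nate
  - order 4 (Tablet): customer_id=2 -> matches Carol
  - order 5 (Chair): customer_id=1 -> matches Karen
  - order 6 (Mouse): customer_id=3 -> matches Nate
  - order 7 (Phone): customer_id=3 -> matches Nate
So 1 of 7 rows is dropped.

SQL:
SELECT a.product, b.name AS customer
FROM orders a
INNER JOIN customers b ON a.customer_id = b.id

Result:
product    | customer
-----------+---------
Router     | Karen   
Headphones | Nate    
Tablet     | Carol   
Chair      | Karen   
Mouse      | Nate    
Phone      | Nate    


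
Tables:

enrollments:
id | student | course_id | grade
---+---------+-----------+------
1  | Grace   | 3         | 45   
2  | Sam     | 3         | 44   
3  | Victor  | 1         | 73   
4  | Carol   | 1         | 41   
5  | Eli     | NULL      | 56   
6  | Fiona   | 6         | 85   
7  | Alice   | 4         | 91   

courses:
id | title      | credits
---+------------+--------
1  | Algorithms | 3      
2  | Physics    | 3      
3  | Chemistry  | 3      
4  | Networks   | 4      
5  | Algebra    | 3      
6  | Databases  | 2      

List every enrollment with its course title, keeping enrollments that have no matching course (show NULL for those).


LEFT JOIN keeps every row from enrollments (the left table); where course_id has no match in courses, the course columns become NULL. Walk through each enrollment:
  - enrollment 1 (Grace): course_id=3 -> matches Chemistry
  - enrollment 2 (Sam): course_id=3 -> matches Chemistry
  - enrollment 3 (Victor): course_id=1 -> matches Algorithms
  - enrollment 4 (Carol): course_id=1 -> matches Algorithms
  - enrollment 5 (Eli): course_id=NULL, no match -> kept with NULL
  - enrollment 6 (Fiona): course_id=6 -> matches Databases
  - enrollment 7 (Alice): course_id=4 -> matches Networks
All 7 rows appear; 1 has NULL course.

SQL:
SELECT a.student, b.title AS course
FROM enrollments a
LEFT JOIN courses b ON a.course_id = b.id

Result:
student | course    
--------+-----------
Grace   | Chemistry 
Sam     | Chemistry 
Victor  | Algorithms
Carol   | Algorithms
Eli     | NULL      
Fiona   | Databases 
Alice   | Networks  


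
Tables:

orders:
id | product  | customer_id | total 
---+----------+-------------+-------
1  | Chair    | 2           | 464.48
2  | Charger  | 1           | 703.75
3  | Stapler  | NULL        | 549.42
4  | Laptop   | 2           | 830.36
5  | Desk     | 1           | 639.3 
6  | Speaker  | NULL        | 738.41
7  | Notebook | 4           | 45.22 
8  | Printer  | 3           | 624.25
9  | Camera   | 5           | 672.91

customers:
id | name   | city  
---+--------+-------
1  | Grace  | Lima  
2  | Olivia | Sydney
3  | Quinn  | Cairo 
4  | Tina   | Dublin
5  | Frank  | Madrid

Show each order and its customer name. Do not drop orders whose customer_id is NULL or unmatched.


LEFT JOIN keeps every row from orders (the left table); where customer_id has no match in customers, the customer columns become NULL. Walk through each order:
  - order 1 (Chair): customer_id=2 -> matches Olivia
  - order 2 (Charger): customer_id=1 -> matches Grace
  - order 3 (Stapler): customer_id=NULL, no match -> kept with NULL
  - order 4 (Laptop): customer_id=2 -> matches Olivia
  - order 5 (Desk): customer_id=1 -> matches Grace
  - order 6 (Speaker): customer_id=NULL, no match -> kept with NULL
  - order 7 (Notebook): customer_id=4 -> matches Tina
  - order 8 (Printer): customer_id=3 -> matches Quinn
  - order 9 (Camera): customer_id=5 -> matches Frank
All 9 rows appear; 2 have NULL customer.

SQL:
SELECT a.product, b.name AS customer
FROM orders a
LEFT JOIN customers b ON a.customer_id = b.id

Result:
product  | customer
---------+---------
Chair    | Olivia  
Charger  | Grace   
Stapler  | NULL    
Laptop   | Olivia  
Desk     | Grace   
Speaker  | NULL    
Notebook | Tina    
Printer  | Quinn   
Camera   | Frank   


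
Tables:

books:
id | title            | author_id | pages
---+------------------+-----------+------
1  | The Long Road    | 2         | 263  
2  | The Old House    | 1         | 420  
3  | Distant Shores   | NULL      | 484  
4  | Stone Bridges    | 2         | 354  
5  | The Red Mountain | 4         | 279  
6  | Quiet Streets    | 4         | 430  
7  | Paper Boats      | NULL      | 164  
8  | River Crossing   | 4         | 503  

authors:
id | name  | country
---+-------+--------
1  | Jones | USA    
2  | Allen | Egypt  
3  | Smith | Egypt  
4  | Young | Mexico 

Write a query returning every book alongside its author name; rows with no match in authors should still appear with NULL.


LEFT JOIN keeps every row from books (the left table); where author_id has no match in authors, the author columns become NULL. Walk through each book:
  - book 1 (The Long Road): author_id=2 -> matches Allen
  - book 2 (The Old House): author_id=1 -> matches Jones
  - book 3 (Distant Shores): author_id=NULL, no match -> kept with NULL
  - book 4 (Stone Bridges): author_id=2 -> matches Allen
  - book 5 (The Red Mountain): author_id=4 -> matches Young
  - book 6 (Quiet Streets): author_id=4 -> matches Young
  - book 7 (Paper Boats): author_id=NULL, no match -> kept with NULL
  - book 8 (River Crossing): author_id=4 -> matches Young
All 8 rows appear; 2 have NULL author.

SQL:
SELECT a.title, b.name AS author
FROM books a
LEFT JOIN authors b ON a.author_id = b.id

Result:
title            | author
-----------------+-------
The Long Road    | Allen 
The Old House    | Jones 
Distant Shores   | NULL  
Stone Bridges    | Allen 
The Red Mountain | Young 
Quiet Streets    | Young 
Paper Boats      | NULL  
River Crossing   | Young 
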